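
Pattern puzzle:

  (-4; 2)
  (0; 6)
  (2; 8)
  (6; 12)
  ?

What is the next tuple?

(8; 14)

First part: alternating steps +4, +2, +4, +2, …; -4, 0, 2, 6 → 8.
Second part: always 6 more than the first part; 2, 6, 8, 12 → 14.
Putting it together: (8; 14).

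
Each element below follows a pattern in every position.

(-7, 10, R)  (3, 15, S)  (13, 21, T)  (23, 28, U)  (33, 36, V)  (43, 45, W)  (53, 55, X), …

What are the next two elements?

(63, 66, Y), (73, 78, Z)

First coordinate: +10 each step, so -7, 3, 13, 23, 33, 43, 53 → 63 → 73.
Second coordinate: 10, 15, 21, 28, 36, 45, 55 → 66 → 78 (differences are 5, 6, 7, … (increasing by 1 each time)).
Letter: letters move forward 1 place in the alphabet, so R, S, T, U, V, W, X → Y → Z.
So the next two elements are (63, 66, Y) and (73, 78, Z).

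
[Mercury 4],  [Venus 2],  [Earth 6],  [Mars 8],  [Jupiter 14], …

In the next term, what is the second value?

22

Planet goes Mercury, Venus, Earth, Mars, Jupiter → Saturn (runs through the planets Mercury→Neptune).
For the second value, each term is the sum of the two before it: 4, 2, 6, 8, 14 → 22.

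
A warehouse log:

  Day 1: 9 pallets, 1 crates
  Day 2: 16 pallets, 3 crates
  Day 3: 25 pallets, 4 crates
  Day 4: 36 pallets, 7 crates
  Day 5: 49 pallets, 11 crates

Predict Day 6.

Pallets — perfect squares: 3², 4², 5², …: 9, 16, 25, 36, 49 → 64.
Crates: each term is the sum of the two before it, so 1, 3, 4, 7, 11 → 18.
Putting it together: 64 pallets, 18 crates.

64 pallets, 18 crates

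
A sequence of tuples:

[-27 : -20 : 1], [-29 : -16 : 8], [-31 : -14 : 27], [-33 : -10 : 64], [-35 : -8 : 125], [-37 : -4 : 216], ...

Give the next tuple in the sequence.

[-39 : -2 : 343]

First coordinate: -27, -29, -31, -33, -35, -37 → -39 (−2 each step).
Second coordinate goes -20, -16, -14, -10, -8, -4 → -2 (alternating steps +4, +2, +4, +2, …).
Third coordinate: 1, 8, 27, 64, 125, 216 → 343 (perfect cubes: 1³, 2³, 3³, …).
So the next tuple is [-39 : -2 : 343].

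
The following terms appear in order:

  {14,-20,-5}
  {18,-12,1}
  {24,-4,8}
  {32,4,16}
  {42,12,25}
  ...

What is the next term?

First component: differences are 4, 6, 8, … (increasing by 2 each time); 14, 18, 24, 32, 42 → 54.
Second component: -20, -12, -4, 4, 12 → 20 (+8 each step).
Third component: differences are 6, 7, 8, … (increasing by 1 each time); -5, 1, 8, 16, 25 → 35.
Combining the parts gives {54,20,35}.

{54,20,35}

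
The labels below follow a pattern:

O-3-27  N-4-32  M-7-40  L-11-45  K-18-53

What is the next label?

Letter: letters move back 1 place in the alphabet; O, N, M, L, K → J.
Second component: each term is the sum of the two before it; 3, 4, 7, 11, 18 → 29.
Third component goes 27, 32, 40, 45, 53 → 58 (alternating steps +5, +8, +5, +8, …).
Putting it together: J-29-58.

J-29-58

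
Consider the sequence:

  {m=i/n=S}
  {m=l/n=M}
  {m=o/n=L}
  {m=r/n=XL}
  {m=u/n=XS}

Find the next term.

For the m, letters move forward 3 places in the alphabet: i, l, o, r, u → x.
N goes S, M, L, XL, XS → S (runs through clothing sizes XS→XL).
Putting it together: {m=x/n=S}.

{m=x/n=S}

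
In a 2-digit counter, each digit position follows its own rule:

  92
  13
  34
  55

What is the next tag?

First digit: +2 each step, mod 10; 9, 1, 3, 5 → 7.
Second digit — +1 each step, mod 10: 2, 3, 4, 5 → 6.
So the next tag is 76.

76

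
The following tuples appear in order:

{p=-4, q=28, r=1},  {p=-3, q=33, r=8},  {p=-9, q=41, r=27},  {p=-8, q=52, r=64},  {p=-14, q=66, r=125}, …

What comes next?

{p=-13, q=83, r=216}

For the p, alternating steps +1, −6, +1, −6, …: -4, -3, -9, -8, -14 → -13.
For the q, differences are 5, 8, 11, … (increasing by 3 each time): 28, 33, 41, 52, 66 → 83.
R: perfect cubes: 1³, 2³, 3³, …; 1, 8, 27, 64, 125 → 216.
Combining the parts gives {p=-13, q=83, r=216}.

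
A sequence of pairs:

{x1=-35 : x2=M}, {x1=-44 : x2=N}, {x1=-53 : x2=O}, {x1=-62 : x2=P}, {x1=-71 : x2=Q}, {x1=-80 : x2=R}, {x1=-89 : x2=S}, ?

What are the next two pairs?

{x1=-98 : x2=T}, {x1=-107 : x2=U}

For the x1, −9 each step: -35, -44, -53, -62, -71, -80, -89 → -98 → -107.
X2: letters move forward 1 place in the alphabet, so M, N, O, P, Q, R, S → T → U.
Putting the parts together: {x1=-98 : x2=T} and then {x1=-107 : x2=U}.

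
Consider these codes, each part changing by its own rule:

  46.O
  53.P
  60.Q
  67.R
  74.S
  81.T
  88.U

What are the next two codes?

For the first component, +7 each step: 46, 53, 60, 67, 74, 81, 88 → 95 → 102.
Letter goes O, P, Q, R, S, T, U → V → W (letters move forward 1 place in the alphabet).
Putting the parts together: 95.V and then 102.W.

95.V, 102.W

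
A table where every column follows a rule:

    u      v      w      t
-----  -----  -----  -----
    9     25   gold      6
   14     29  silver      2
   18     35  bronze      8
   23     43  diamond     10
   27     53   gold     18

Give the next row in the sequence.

32  65  silver  28

Column u: 9, 14, 18, 23, 27 → 32 (alternating steps +5, +4, +5, +4, …).
Column v — differences are 4, 6, 8, … (increasing by 2 each time): 25, 29, 35, 43, 53 → 65.
Column w — repeats gold → silver → bronze → diamond: gold, silver, bronze, diamond, gold → silver.
Column t: 6, 2, 8, 10, 18 → 28 (each term is the sum of the two before it).
Putting it together: 32  65  silver  28.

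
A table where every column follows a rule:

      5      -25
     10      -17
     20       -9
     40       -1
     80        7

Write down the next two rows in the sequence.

First component: ×2 each step; 5, 10, 20, 40, 80 → 160 → 320.
Second component: +8 each step, so -25, -17, -9, -1, 7 → 15 → 23.
Putting the parts together: 160  15 and then 320  23.

160  15; 320  23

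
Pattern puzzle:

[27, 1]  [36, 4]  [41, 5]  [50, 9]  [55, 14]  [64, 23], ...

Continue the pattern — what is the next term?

[69, 37]

First component — alternating steps +9, +5, +9, +5, …: 27, 36, 41, 50, 55, 64 → 69.
Second component: each term is the sum of the two before it; 1, 4, 5, 9, 14, 23 → 37.
Combining the parts gives [69, 37].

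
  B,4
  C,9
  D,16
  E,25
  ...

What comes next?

F,36

For the letter, letters move forward 1 place in the alphabet: B, C, D, E → F.
Second part goes 4, 9, 16, 25 → 36 (perfect squares: 2², 3², 4², …).
Combining the parts gives F,36.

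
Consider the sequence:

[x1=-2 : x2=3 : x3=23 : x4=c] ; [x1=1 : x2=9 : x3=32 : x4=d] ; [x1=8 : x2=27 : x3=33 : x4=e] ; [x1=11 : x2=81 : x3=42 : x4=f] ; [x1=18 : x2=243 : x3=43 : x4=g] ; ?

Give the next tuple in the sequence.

[x1=21 : x2=729 : x3=52 : x4=h]

X1: alternating steps +3, +7, +3, +7, …, so -2, 1, 8, 11, 18 → 21.
X2: 3, 9, 27, 81, 243 → 729 (×3 each step).
X3 — alternating steps +9, +1, +9, +1, …: 23, 32, 33, 42, 43 → 52.
For the x4, letters move forward 1 place in the alphabet: c, d, e, f, g → h.
Putting it together: [x1=21 : x2=729 : x3=52 : x4=h].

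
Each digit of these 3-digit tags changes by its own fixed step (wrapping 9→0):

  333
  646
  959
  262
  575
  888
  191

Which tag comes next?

404

First digit — +3 each step, mod 10: 3, 6, 9, 2, 5, 8, 1 → 4.
Second digit goes 3, 4, 5, 6, 7, 8, 9 → 0 (+1 each step, mod 10).
Third digit: 3, 6, 9, 2, 5, 8, 1 → 4 (+3 each step, mod 10).
Putting it together: 404.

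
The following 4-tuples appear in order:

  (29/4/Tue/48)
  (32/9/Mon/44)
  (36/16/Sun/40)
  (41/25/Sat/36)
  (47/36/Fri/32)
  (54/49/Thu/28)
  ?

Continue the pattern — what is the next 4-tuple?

First part — differences are 3, 4, 5, … (increasing by 1 each time): 29, 32, 36, 41, 47, 54 → 62.
Second part: perfect squares: 2², 3², 4², …, so 4, 9, 16, 25, 36, 49 → 64.
Day: runs backward through the weekdays Mon→Sun, so Tue, Mon, Sun, Sat, Fri, Thu → Wed.
Fourth part goes 48, 44, 40, 36, 32, 28 → 24 (−4 each step).
Putting it together: (62/64/Wed/24).

(62/64/Wed/24)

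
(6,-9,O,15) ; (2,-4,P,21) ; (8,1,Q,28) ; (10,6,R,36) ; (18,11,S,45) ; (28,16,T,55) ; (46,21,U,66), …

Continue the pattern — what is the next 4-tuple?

First coordinate: 6, 2, 8, 10, 18, 28, 46 → 74 (each term is the sum of the two before it).
For the second coordinate, +5 each step: -9, -4, 1, 6, 11, 16, 21 → 26.
Letter — letters move forward 1 place in the alphabet: O, P, Q, R, S, T, U → V.
For the fourth coordinate, differences are 6, 7, 8, … (increasing by 1 each time): 15, 21, 28, 36, 45, 55, 66 → 78.
Putting it together: (74,26,V,78).

(74,26,V,78)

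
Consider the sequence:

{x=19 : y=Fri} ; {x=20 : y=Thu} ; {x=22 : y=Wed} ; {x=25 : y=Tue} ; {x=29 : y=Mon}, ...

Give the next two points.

{x=34 : y=Sun}, {x=40 : y=Sat}

X: differences are 1, 2, 3, … (increasing by 1 each time); 19, 20, 22, 25, 29 → 34 → 40.
Y — runs backward through the weekdays Mon→Sun: Fri, Thu, Wed, Tue, Mon → Sun → Sat.
Putting the parts together: {x=34 : y=Sun} and then {x=40 : y=Sat}.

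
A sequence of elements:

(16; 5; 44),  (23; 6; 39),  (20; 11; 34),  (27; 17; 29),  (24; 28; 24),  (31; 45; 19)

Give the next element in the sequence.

First coordinate goes 16, 23, 20, 27, 24, 31 → 28 (alternating steps +7, −3, +7, −3, …).
For the second coordinate, each term is the sum of the two before it: 5, 6, 11, 17, 28, 45 → 73.
Third coordinate goes 44, 39, 34, 29, 24, 19 → 14 (−5 each step).
Putting it together: (28; 73; 14).

(28; 73; 14)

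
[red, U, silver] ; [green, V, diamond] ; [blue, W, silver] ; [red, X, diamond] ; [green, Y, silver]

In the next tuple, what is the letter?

Colour: red, green, blue, red, green → blue (repeats red → green → blue).
For the letter, letters move forward 1 place in the alphabet: U, V, W, X, Y → Z.
For the rank, alternates silver ↔ diamond: silver, diamond, silver, diamond, silver → diamond.

Z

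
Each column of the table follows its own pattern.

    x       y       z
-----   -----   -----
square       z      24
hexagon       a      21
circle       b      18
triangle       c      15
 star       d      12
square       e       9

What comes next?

Column x goes square, hexagon, circle, triangle, star, square → hexagon (repeats square → hexagon → circle → triangle → star).
Column y: z, a, b, c, d, e → f (letters move forward 1 place in the alphabet, wrapping Z→A).
Column z goes 24, 21, 18, 15, 12, 9 → 6 (−3 each step).
Combining the parts gives hexagon  f  6.

hexagon  f  6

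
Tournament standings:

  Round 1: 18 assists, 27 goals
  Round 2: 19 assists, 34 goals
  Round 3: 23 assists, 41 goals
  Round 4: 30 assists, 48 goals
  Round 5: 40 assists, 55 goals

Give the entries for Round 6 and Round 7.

Assists: differences are 1, 4, 7, … (increasing by 3 each time), so 18, 19, 23, 30, 40 → 53 → 69.
Goals goes 27, 34, 41, 48, 55 → 62 → 69 (+7 each step).
So the next two lines are 53 assists, 62 goals and 69 assists, 69 goals.

53 assists, 62 goals; 69 assists, 69 goals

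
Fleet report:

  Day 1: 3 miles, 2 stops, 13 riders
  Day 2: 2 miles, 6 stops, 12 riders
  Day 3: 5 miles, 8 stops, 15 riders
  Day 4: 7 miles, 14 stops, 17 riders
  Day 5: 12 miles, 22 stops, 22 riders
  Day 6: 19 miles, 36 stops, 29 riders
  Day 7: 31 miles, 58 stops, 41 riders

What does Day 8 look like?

50 miles, 94 stops, 60 riders

Miles goes 3, 2, 5, 7, 12, 19, 31 → 50 (each term is the sum of the two before it).
Stops: each term is the sum of the two before it; 2, 6, 8, 14, 22, 36, 58 → 94.
Riders: 13, 12, 15, 17, 22, 29, 41 → 60 (always 10 more than the miles).
So the next line is 50 miles, 94 stops, 60 riders.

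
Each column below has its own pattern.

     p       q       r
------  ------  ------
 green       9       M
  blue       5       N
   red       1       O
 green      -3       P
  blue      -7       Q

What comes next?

red  -11  R

Column p: green, blue, red, green, blue → red (repeats green → blue → red).
Column q: −4 each step, so 9, 5, 1, -3, -7 → -11.
Column r goes M, N, O, P, Q → R (letters move forward 1 place in the alphabet).
Combining the parts gives red  -11  R.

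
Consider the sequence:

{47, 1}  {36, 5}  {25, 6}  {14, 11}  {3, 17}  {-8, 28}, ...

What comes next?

{-19, 45}

First part: −11 each step, so 47, 36, 25, 14, 3, -8 → -19.
Second part: each term is the sum of the two before it, so 1, 5, 6, 11, 17, 28 → 45.
Combining the parts gives {-19, 45}.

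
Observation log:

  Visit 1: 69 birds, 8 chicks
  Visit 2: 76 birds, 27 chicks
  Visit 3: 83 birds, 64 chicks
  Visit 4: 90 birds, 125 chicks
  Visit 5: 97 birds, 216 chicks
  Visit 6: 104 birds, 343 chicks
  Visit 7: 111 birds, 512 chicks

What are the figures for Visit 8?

118 birds, 729 chicks

Birds: 69, 76, 83, 90, 97, 104, 111 → 118 (+7 each step).
Chicks: 8, 27, 64, 125, 216, 343, 512 → 729 (perfect cubes: 2³, 3³, 4³, …).
Combining the parts gives 118 birds, 729 chicks.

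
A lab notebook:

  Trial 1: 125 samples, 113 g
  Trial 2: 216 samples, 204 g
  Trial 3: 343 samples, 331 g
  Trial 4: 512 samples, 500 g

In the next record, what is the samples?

Samples: 125, 216, 343, 512 → 729 (perfect cubes: 5³, 6³, 7³, …).

729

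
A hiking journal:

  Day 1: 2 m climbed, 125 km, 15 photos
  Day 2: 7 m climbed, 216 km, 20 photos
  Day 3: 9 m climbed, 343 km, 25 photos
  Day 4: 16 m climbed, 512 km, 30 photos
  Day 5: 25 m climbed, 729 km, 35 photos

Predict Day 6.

41 m climbed, 1000 km, 40 photos

M climbed: each term is the sum of the two before it, so 2, 7, 9, 16, 25 → 41.
Km — perfect cubes: 5³, 6³, 7³, …: 125, 216, 343, 512, 729 → 1000.
Photos — +5 each step: 15, 20, 25, 30, 35 → 40.
Combining the parts gives 41 m climbed, 1000 km, 40 photos.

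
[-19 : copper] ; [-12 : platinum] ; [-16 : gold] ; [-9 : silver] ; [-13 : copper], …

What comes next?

For the first entry, alternating steps +7, −4, +7, −4, …: -19, -12, -16, -9, -13 → -6.
Metal: repeats copper → platinum → gold → silver, so copper, platinum, gold, silver, copper → platinum.
So the next point is [-6 : platinum].

[-6 : platinum]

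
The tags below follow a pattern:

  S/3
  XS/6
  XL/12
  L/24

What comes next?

M/48

Size: S, XS, XL, L → M (runs backward through clothing sizes XS→XL).
Second component: ×2 each step; 3, 6, 12, 24 → 48.
Combining the parts gives M/48.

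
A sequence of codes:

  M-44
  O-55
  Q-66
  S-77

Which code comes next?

Letter — letters move forward 2 places in the alphabet: M, O, Q, S → U.
Second component — +11 each step: 44, 55, 66, 77 → 88.
So the next code is U-88.

U-88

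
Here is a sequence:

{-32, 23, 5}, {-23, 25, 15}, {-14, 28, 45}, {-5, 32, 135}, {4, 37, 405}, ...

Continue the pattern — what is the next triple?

{13, 43, 1215}

First part: +9 each step, so -32, -23, -14, -5, 4 → 13.
Second part: differences are 2, 3, 4, … (increasing by 1 each time), so 23, 25, 28, 32, 37 → 43.
Third part: ×3 each step; 5, 15, 45, 135, 405 → 1215.
Putting it together: {13, 43, 1215}.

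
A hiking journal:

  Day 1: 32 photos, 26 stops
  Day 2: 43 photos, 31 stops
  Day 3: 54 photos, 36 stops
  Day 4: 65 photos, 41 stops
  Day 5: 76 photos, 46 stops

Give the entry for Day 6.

Photos: +11 each step; 32, 43, 54, 65, 76 → 87.
Stops: +5 each step, so 26, 31, 36, 41, 46 → 51.
So the next record is 87 photos, 51 stops.

87 photos, 51 stops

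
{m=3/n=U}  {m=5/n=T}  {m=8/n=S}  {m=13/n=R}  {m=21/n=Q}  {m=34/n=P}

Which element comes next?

M: 3, 5, 8, 13, 21, 34 → 55 (each term is the sum of the two before it).
N: letters move back 1 place in the alphabet, so U, T, S, R, Q, P → O.
Putting it together: {m=55/n=O}.

{m=55/n=O}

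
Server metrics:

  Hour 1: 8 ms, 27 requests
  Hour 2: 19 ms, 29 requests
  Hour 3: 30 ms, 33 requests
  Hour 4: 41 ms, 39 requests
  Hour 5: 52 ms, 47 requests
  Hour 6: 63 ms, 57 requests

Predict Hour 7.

Ms: +11 each step, so 8, 19, 30, 41, 52, 63 → 74.
Requests — differences are 2, 4, 6, … (increasing by 2 each time): 27, 29, 33, 39, 47, 57 → 69.
So the next line is 74 ms, 69 requests.

74 ms, 69 requests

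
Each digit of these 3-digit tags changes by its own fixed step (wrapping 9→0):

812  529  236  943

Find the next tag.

650

First digit: −3 each step, mod 10, so 8, 5, 2, 9 → 6.
Second digit: +1 each step, mod 10; 1, 2, 3, 4 → 5.
Third digit: −3 each step, mod 10; 2, 9, 6, 3 → 0.
So the next tag is 650.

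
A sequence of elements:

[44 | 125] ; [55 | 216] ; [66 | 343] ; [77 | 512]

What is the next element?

[88 | 729]

First slot: +11 each step; 44, 55, 66, 77 → 88.
Second slot: 125, 216, 343, 512 → 729 (perfect cubes: 5³, 6³, 7³, …).
So the next element is [88 | 729].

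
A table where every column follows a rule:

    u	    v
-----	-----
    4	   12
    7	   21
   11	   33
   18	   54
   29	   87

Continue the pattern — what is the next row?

47  141

For the column u, each term is the sum of the two before it: 4, 7, 11, 18, 29 → 47.
Column v: always 3 × the column u, so 12, 21, 33, 54, 87 → 141.
So the next row is 47  141.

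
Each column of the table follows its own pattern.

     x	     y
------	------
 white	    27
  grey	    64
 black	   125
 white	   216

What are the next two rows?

grey  343; black  512

Column x goes white, grey, black, white → grey → black (repeats white → grey → black).
Column y: 27, 64, 125, 216 → 343 → 512 (perfect cubes: 3³, 4³, 5³, …).
Putting the parts together: grey  343 and then black  512.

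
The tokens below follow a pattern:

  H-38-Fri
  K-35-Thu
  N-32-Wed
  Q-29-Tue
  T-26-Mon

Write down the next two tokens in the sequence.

Letter — letters move forward 3 places in the alphabet: H, K, N, Q, T → W → Z.
For the second component, −3 each step: 38, 35, 32, 29, 26 → 23 → 20.
Day — runs backward through the weekdays Mon→Sun: Fri, Thu, Wed, Tue, Mon → Sun → Sat.
So the next two tokens are W-23-Sun and Z-20-Sat.

W-23-Sun, Z-20-Sat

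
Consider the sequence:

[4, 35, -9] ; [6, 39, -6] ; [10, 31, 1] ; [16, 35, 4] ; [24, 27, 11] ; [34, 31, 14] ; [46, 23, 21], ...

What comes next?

[60, 27, 24]

First slot goes 4, 6, 10, 16, 24, 34, 46 → 60 (differences are 2, 4, 6, … (increasing by 2 each time)).
Second slot: alternating steps +4, −8, +4, −8, …, so 35, 39, 31, 35, 27, 31, 23 → 27.
Third slot: alternating steps +3, +7, +3, +7, …, so -9, -6, 1, 4, 11, 14, 21 → 24.
So the next element is [60, 27, 24].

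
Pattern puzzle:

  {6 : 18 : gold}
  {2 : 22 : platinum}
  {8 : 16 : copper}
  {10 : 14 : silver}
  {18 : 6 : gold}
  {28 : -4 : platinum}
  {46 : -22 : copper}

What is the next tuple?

First part goes 6, 2, 8, 10, 18, 28, 46 → 74 (each term is the sum of the two before it).
Second part: 18, 22, 16, 14, 6, -4, -22 → -50 (together with the first part always sums to 24).
Metal: gold, platinum, copper, silver, gold, platinum, copper → silver (repeats gold → platinum → copper → silver).
So the next tuple is {74 : -50 : silver}.

{74 : -50 : silver}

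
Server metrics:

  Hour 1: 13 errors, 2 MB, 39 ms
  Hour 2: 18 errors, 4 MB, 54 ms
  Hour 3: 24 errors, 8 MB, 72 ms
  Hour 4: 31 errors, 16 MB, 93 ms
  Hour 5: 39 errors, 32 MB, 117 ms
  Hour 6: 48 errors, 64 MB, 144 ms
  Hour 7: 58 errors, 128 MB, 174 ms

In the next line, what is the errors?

Errors: differences are 5, 6, 7, … (increasing by 1 each time); 13, 18, 24, 31, 39, 48, 58 → 69.
MB: 2, 4, 8, 16, 32, 64, 128 → 256 (×2 each step).
Ms — always 3 × the errors: 39, 54, 72, 93, 117, 144, 174 → 207.

69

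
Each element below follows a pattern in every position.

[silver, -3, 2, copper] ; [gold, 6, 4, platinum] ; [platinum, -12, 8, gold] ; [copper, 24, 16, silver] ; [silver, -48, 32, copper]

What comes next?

First metal: repeats silver → gold → platinum → copper, so silver, gold, platinum, copper, silver → gold.
Second part — ×(-2) each step: -3, 6, -12, 24, -48 → 96.
For the third part, ×2 each step: 2, 4, 8, 16, 32 → 64.
Second metal — repeats copper → platinum → gold → silver: copper, platinum, gold, silver, copper → platinum.
So the next element is [gold, 96, 64, platinum].

[gold, 96, 64, platinum]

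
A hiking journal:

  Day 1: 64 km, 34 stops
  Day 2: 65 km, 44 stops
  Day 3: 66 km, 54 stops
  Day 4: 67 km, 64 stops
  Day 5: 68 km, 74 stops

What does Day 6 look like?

Km: 64, 65, 66, 67, 68 → 69 (+1 each step).
Stops — +10 each step: 34, 44, 54, 64, 74 → 84.
So the next line is 69 km, 84 stops.

69 km, 84 stops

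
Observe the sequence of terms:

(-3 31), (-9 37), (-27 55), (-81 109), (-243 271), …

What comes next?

First value: ×3 each step; -3, -9, -27, -81, -243 → -729.
Second value: together with the first value always sums to 28; 31, 37, 55, 109, 271 → 757.
Putting it together: (-729 757).

(-729 757)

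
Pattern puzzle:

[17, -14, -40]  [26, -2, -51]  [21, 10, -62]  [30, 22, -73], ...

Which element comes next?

[25, 34, -84]

First value: 17, 26, 21, 30 → 25 (alternating steps +9, −5, +9, −5, …).
Second value goes -14, -2, 10, 22 → 34 (+12 each step).
Third value: -40, -51, -62, -73 → -84 (−11 each step).
Putting it together: [25, 34, -84].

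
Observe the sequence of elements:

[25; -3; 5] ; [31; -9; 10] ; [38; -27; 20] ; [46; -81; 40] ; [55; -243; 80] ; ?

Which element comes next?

For the first entry, differences are 6, 7, 8, … (increasing by 1 each time): 25, 31, 38, 46, 55 → 65.
For the second entry, ×3 each step: -3, -9, -27, -81, -243 → -729.
Third entry — ×2 each step: 5, 10, 20, 40, 80 → 160.
So the next element is [65; -729; 160].

[65; -729; 160]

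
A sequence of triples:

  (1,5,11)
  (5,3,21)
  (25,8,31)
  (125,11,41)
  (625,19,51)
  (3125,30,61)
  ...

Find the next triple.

First value: ×5 each step; 1, 5, 25, 125, 625, 3125 → 15625.
Second value goes 5, 3, 8, 11, 19, 30 → 49 (each term is the sum of the two before it).
Third value — +10 each step: 11, 21, 31, 41, 51, 61 → 71.
Putting it together: (15625,49,71).

(15625,49,71)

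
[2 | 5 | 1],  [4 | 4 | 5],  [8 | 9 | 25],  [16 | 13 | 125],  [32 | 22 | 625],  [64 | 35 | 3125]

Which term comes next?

[128 | 57 | 15625]

First part goes 2, 4, 8, 16, 32, 64 → 128 (×2 each step).
Second part goes 5, 4, 9, 13, 22, 35 → 57 (each term is the sum of the two before it).
Third part: 1, 5, 25, 125, 625, 3125 → 15625 (×5 each step).
So the next term is [128 | 57 | 15625].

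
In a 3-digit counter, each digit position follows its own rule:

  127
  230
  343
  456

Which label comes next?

569

For the first digit, +1 each step, mod 10: 1, 2, 3, 4 → 5.
For the second digit, +1 each step, mod 10: 2, 3, 4, 5 → 6.
Third digit: +3 each step, mod 10; 7, 0, 3, 6 → 9.
So the next label is 569.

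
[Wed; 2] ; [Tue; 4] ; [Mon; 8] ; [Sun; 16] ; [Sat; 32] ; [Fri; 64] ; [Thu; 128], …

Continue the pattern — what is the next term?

[Wed; 256]

Day goes Wed, Tue, Mon, Sun, Sat, Fri, Thu → Wed (runs backward through the weekdays Mon→Sun).
Second component — ×2 each step: 2, 4, 8, 16, 32, 64, 128 → 256.
Combining the parts gives [Wed; 256].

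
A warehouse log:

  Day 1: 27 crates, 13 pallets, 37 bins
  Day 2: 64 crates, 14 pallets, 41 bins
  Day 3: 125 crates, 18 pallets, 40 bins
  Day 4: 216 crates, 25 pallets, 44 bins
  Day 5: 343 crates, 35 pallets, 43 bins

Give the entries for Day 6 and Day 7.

Crates: perfect cubes: 3³, 4³, 5³, …; 27, 64, 125, 216, 343 → 512 → 729.
For the pallets, differences are 1, 4, 7, … (increasing by 3 each time): 13, 14, 18, 25, 35 → 48 → 64.
Bins: 37, 41, 40, 44, 43 → 47 → 46 (alternating steps +4, −1, +4, −1, …).
So the next two lines are 512 crates, 48 pallets, 47 bins and 729 crates, 64 pallets, 46 bins.

512 crates, 48 pallets, 47 bins; 729 crates, 64 pallets, 46 bins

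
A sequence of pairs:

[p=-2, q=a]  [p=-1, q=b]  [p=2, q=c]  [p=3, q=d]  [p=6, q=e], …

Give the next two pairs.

[p=7, q=f], [p=10, q=g]

P: -2, -1, 2, 3, 6 → 7 → 10 (alternating steps +1, +3, +1, +3, …).
Q: letters move forward 1 place in the alphabet; a, b, c, d, e → f → g.
So the next two pairs are [p=7, q=f] and [p=10, q=g].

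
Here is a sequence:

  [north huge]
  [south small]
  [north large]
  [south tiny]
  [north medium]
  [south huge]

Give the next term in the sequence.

[north small]

Direction: alternates north ↔ south; north, south, north, south, north, south → north.
Size: huge, small, large, tiny, medium, huge → small (repeats huge → small → large → tiny → medium).
Putting it together: [north small].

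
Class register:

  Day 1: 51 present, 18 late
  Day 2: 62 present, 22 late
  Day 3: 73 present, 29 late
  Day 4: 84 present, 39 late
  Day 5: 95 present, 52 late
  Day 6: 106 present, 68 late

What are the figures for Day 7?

Present: +11 each step; 51, 62, 73, 84, 95, 106 → 117.
Late: differences are 4, 7, 10, … (increasing by 3 each time); 18, 22, 29, 39, 52, 68 → 87.
Putting it together: 117 present, 87 late.

117 present, 87 late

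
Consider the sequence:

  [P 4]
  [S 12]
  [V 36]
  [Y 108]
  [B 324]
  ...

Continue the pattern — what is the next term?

[E 972]

Letter goes P, S, V, Y, B → E (letters move forward 3 places in the alphabet, wrapping Z→A).
Second component: 4, 12, 36, 108, 324 → 972 (×3 each step).
So the next term is [E 972].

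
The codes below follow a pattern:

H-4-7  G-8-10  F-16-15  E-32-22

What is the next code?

Letter — letters move back 1 place in the alphabet: H, G, F, E → D.
Second component — ×2 each step: 4, 8, 16, 32 → 64.
Third component: differences are 3, 5, 7, … (increasing by 2 each time), so 7, 10, 15, 22 → 31.
So the next code is D-64-31.

D-64-31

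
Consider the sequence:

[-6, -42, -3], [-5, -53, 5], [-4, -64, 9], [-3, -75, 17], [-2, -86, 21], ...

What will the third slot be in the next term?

29

Third slot: alternating steps +8, +4, +8, +4, …, so -3, 5, 9, 17, 21 → 29.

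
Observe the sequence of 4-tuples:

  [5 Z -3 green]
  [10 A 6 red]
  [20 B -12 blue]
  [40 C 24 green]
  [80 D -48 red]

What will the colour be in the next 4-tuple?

Colour — repeats green → red → blue: green, red, blue, green, red → blue.

blue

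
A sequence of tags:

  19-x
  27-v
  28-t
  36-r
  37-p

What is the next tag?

For the first component, alternating steps +8, +1, +8, +1, …: 19, 27, 28, 36, 37 → 45.
Letter — letters move back 2 places in the alphabet: x, v, t, r, p → n.
Combining the parts gives 45-n.

45-n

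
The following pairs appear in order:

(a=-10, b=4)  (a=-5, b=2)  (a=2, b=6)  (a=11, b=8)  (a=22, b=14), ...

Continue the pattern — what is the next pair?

A: -10, -5, 2, 11, 22 → 35 (differences are 5, 7, 9, … (increasing by 2 each time)).
B — each term is the sum of the two before it: 4, 2, 6, 8, 14 → 22.
Putting it together: (a=35, b=22).

(a=35, b=22)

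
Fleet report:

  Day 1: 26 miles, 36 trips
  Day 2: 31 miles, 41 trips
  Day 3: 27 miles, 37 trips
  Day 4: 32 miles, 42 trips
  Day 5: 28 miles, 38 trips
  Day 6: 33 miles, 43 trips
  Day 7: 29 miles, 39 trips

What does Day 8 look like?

34 miles, 44 trips

Miles: alternating steps +5, −4, +5, −4, …, so 26, 31, 27, 32, 28, 33, 29 → 34.
Trips: always 10 more than the miles; 36, 41, 37, 42, 38, 43, 39 → 44.
So the next line is 34 miles, 44 trips.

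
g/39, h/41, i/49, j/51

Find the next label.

Letter goes g, h, i, j → k (letters move forward 1 place in the alphabet).
Second component goes 39, 41, 49, 51 → 59 (alternating steps +2, +8, +2, +8, …).
Putting it together: k/59.

k/59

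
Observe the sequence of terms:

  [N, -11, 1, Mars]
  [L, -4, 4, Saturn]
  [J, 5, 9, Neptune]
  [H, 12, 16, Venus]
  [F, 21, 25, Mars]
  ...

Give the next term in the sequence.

Letter: N, L, J, H, F → D (letters move back 2 places in the alphabet).
Second slot goes -11, -4, 5, 12, 21 → 28 (alternating steps +7, +9, +7, +9, …).
Third slot: 1, 4, 9, 16, 25 → 36 (perfect squares: 1², 2², 3², …).
Planet — repeats Mars → Saturn → Neptune → Venus: Mars, Saturn, Neptune, Venus, Mars → Saturn.
Putting it together: [D, 28, 36, Saturn].

[D, 28, 36, Saturn]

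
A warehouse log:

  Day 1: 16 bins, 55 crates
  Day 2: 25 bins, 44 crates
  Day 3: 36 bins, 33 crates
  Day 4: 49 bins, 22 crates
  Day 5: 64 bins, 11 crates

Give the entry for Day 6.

81 bins, 0 crates

Bins: perfect squares: 4², 5², 6², …; 16, 25, 36, 49, 64 → 81.
Crates: −11 each step; 55, 44, 33, 22, 11 → 0.
Combining the parts gives 81 bins, 0 crates.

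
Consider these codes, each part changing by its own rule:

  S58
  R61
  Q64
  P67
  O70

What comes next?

N73

For the letter, letters move back 1 place in the alphabet: S, R, Q, P, O → N.
Second component: +3 each step, so 58, 61, 64, 67, 70 → 73.
Combining the parts gives N73.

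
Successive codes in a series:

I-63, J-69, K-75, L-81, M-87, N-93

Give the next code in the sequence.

O-99

For the letter, letters move forward 1 place in the alphabet: I, J, K, L, M, N → O.
Second component: 63, 69, 75, 81, 87, 93 → 99 (+6 each step).
Combining the parts gives O-99.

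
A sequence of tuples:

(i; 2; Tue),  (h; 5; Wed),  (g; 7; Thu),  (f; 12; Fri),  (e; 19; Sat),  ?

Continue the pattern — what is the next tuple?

(d; 31; Sun)

Letter: letters move back 1 place in the alphabet, so i, h, g, f, e → d.
Second part — each term is the sum of the two before it: 2, 5, 7, 12, 19 → 31.
Day — runs through the weekdays Mon→Sun: Tue, Wed, Thu, Fri, Sat → Sun.
Putting it together: (d; 31; Sun).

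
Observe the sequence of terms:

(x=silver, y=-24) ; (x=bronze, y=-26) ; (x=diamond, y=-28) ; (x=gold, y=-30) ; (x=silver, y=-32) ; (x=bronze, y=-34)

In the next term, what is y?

-36

Y — −2 each step: -24, -26, -28, -30, -32, -34 → -36.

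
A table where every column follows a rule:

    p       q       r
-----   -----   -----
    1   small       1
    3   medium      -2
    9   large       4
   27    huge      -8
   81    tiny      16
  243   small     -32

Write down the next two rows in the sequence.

Column p: ×3 each step; 1, 3, 9, 27, 81, 243 → 729 → 2187.
Column q: repeats small → medium → large → huge → tiny; small, medium, large, huge, tiny, small → medium → large.
Column r — ×(-2) each step: 1, -2, 4, -8, 16, -32 → 64 → -128.
So the next two rows are 729  medium  64 and 2187  large  -128.

729  medium  64; 2187  large  -128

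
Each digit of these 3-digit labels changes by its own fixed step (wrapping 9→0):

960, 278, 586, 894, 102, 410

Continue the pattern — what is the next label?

First digit: 9, 2, 5, 8, 1, 4 → 7 (+3 each step, mod 10).
Second digit: +1 each step, mod 10; 6, 7, 8, 9, 0, 1 → 2.
Third digit: −2 each step, mod 10; 0, 8, 6, 4, 2, 0 → 8.
So the next label is 728.

728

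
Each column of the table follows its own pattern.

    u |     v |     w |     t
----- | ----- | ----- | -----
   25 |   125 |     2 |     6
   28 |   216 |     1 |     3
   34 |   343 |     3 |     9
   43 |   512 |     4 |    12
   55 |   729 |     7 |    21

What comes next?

70  1000  11  33

For the column u, differences are 3, 6, 9, … (increasing by 3 each time): 25, 28, 34, 43, 55 → 70.
Column v: perfect cubes: 5³, 6³, 7³, …; 125, 216, 343, 512, 729 → 1000.
Column w — each term is the sum of the two before it: 2, 1, 3, 4, 7 → 11.
For the column t, always 3 × the column w: 6, 3, 9, 12, 21 → 33.
So the next line is 70  1000  11  33.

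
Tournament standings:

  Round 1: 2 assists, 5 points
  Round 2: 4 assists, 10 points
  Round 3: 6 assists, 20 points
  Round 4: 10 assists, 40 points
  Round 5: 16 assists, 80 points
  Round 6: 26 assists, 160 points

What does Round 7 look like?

Assists: each term is the sum of the two before it; 2, 4, 6, 10, 16, 26 → 42.
For the points, ×2 each step: 5, 10, 20, 40, 80, 160 → 320.
Putting it together: 42 assists, 320 points.

42 assists, 320 points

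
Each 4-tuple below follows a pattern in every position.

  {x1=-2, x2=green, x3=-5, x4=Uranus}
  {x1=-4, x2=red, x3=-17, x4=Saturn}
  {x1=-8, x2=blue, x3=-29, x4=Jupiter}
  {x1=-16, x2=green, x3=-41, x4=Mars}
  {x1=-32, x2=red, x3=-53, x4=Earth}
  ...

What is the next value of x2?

blue

X2 — repeats green → red → blue: green, red, blue, green, red → blue.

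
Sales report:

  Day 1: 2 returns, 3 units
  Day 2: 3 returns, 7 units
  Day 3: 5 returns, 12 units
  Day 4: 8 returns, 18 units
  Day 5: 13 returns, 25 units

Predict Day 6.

21 returns, 33 units

Returns: 2, 3, 5, 8, 13 → 21 (each term is the sum of the two before it).
Units: 3, 7, 12, 18, 25 → 33 (differences are 4, 5, 6, … (increasing by 1 each time)).
Putting it together: 21 returns, 33 units.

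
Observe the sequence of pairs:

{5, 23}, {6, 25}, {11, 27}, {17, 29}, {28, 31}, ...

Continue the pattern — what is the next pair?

{45, 33}

First entry: each term is the sum of the two before it, so 5, 6, 11, 17, 28 → 45.
For the second entry, +2 each step: 23, 25, 27, 29, 31 → 33.
So the next pair is {45, 33}.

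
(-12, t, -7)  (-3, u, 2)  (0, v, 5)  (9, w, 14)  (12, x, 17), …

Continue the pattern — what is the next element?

First coordinate goes -12, -3, 0, 9, 12 → 21 (alternating steps +9, +3, +9, +3, …).
Letter: letters move forward 1 place in the alphabet, so t, u, v, w, x → y.
Third coordinate — always 5 more than the first coordinate: -7, 2, 5, 14, 17 → 26.
Combining the parts gives (21, y, 26).

(21, y, 26)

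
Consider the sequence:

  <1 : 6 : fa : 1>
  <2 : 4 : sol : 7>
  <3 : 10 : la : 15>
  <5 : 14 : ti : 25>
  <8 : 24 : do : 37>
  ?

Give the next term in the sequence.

<13 : 38 : re : 51>

First entry goes 1, 2, 3, 5, 8 → 13 (each term is the sum of the two before it).
Second entry: each term is the sum of the two before it; 6, 4, 10, 14, 24 → 38.
Note: fa, sol, la, ti, do → re (runs through the solfège scale do→ti).
Fourth entry goes 1, 7, 15, 25, 37 → 51 (differences are 6, 8, 10, … (increasing by 2 each time)).
Combining the parts gives <13 : 38 : re : 51>.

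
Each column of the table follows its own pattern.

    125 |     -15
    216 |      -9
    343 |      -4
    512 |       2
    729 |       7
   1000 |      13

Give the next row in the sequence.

1331  18

First component goes 125, 216, 343, 512, 729, 1000 → 1331 (perfect cubes: 5³, 6³, 7³, …).
Second component: -15, -9, -4, 2, 7, 13 → 18 (alternating steps +6, +5, +6, +5, …).
So the next row is 1331  18.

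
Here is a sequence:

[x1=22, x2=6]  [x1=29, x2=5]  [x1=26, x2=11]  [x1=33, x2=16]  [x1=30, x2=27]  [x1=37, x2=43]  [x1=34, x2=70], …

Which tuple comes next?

X1 — alternating steps +7, −3, +7, −3, …: 22, 29, 26, 33, 30, 37, 34 → 41.
X2: each term is the sum of the two before it; 6, 5, 11, 16, 27, 43, 70 → 113.
So the next tuple is [x1=41, x2=113].

[x1=41, x2=113]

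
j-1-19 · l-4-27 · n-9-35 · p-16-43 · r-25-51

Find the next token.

Letter: letters move forward 2 places in the alphabet; j, l, n, p, r → t.
Second component goes 1, 4, 9, 16, 25 → 36 (perfect squares: 1², 2², 3², …).
Third component — +8 each step: 19, 27, 35, 43, 51 → 59.
Putting it together: t-36-59.

t-36-59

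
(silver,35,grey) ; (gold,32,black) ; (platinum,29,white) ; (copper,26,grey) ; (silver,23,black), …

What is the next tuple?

(gold,20,white)

Metal: repeats silver → gold → platinum → copper, so silver, gold, platinum, copper, silver → gold.
Second coordinate — −3 each step: 35, 32, 29, 26, 23 → 20.
Shade: grey, black, white, grey, black → white (repeats grey → black → white).
So the next tuple is (gold,20,white).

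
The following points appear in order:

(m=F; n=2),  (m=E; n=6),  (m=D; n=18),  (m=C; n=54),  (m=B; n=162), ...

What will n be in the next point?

486

N: ×3 each step; 2, 6, 18, 54, 162 → 486.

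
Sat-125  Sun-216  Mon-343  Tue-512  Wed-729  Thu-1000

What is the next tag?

Fri-1331

Day: Sat, Sun, Mon, Tue, Wed, Thu → Fri (runs through the weekdays Mon→Sun).
For the second component, perfect cubes: 5³, 6³, 7³, …: 125, 216, 343, 512, 729, 1000 → 1331.
Combining the parts gives Fri-1331.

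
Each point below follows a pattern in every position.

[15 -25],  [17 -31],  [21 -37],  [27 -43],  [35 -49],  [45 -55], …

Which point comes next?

First coordinate: 15, 17, 21, 27, 35, 45 → 57 (differences are 2, 4, 6, … (increasing by 2 each time)).
Second coordinate: -25, -31, -37, -43, -49, -55 → -61 (−6 each step).
Putting it together: [57 -61].

[57 -61]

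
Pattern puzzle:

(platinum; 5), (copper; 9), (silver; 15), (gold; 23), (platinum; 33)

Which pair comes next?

Metal — repeats platinum → copper → silver → gold: platinum, copper, silver, gold, platinum → copper.
Second entry goes 5, 9, 15, 23, 33 → 45 (differences are 4, 6, 8, … (increasing by 2 each time)).
So the next pair is (copper; 45).

(copper; 45)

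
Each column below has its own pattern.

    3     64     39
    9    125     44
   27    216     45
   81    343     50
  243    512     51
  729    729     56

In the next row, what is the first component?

First component: 3, 9, 27, 81, 243, 729 → 2187 (×3 each step).

2187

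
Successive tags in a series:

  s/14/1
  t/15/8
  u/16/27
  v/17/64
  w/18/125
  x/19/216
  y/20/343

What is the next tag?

For the letter, letters move forward 1 place in the alphabet: s, t, u, v, w, x, y → z.
Second component: 14, 15, 16, 17, 18, 19, 20 → 21 (+1 each step).
Third component: perfect cubes: 1³, 2³, 3³, …, so 1, 8, 27, 64, 125, 216, 343 → 512.
So the next tag is z/21/512.

z/21/512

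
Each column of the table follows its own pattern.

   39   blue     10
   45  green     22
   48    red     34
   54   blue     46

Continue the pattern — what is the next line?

First component: alternating steps +6, +3, +6, +3, …, so 39, 45, 48, 54 → 57.
Colour: repeats blue → green → red; blue, green, red, blue → green.
Third component: 10, 22, 34, 46 → 58 (+12 each step).
Combining the parts gives 57  green  58.

57  green  58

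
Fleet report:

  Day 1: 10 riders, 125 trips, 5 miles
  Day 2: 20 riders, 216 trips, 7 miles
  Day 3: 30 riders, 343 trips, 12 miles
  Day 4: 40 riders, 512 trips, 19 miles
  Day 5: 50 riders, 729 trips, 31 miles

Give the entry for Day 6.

60 riders, 1000 trips, 50 miles

Riders: +10 each step, so 10, 20, 30, 40, 50 → 60.
Trips: 125, 216, 343, 512, 729 → 1000 (perfect cubes: 5³, 6³, 7³, …).
Miles — each term is the sum of the two before it: 5, 7, 12, 19, 31 → 50.
Putting it together: 60 riders, 1000 trips, 50 miles.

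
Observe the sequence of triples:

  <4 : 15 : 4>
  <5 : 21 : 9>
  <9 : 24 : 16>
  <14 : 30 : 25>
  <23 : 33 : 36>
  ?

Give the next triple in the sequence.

<37 : 39 : 49>

First slot — each term is the sum of the two before it: 4, 5, 9, 14, 23 → 37.
Second slot — alternating steps +6, +3, +6, +3, …: 15, 21, 24, 30, 33 → 39.
Third slot — perfect squares: 2², 3², 4², …: 4, 9, 16, 25, 36 → 49.
So the next triple is <37 : 39 : 49>.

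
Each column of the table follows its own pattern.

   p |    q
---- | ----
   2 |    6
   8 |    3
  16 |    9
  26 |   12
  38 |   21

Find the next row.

Column p: 2, 8, 16, 26, 38 → 52 (differences are 6, 8, 10, … (increasing by 2 each time)).
Column q: 6, 3, 9, 12, 21 → 33 (each term is the sum of the two before it).
So the next row is 52  33.

52  33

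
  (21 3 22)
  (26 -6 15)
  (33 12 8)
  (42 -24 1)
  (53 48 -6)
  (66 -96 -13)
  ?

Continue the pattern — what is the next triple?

First value goes 21, 26, 33, 42, 53, 66 → 81 (differences are 5, 7, 9, … (increasing by 2 each time)).
Second value goes 3, -6, 12, -24, 48, -96 → 192 (×(-2) each step).
For the third value, −7 each step: 22, 15, 8, 1, -6, -13 → -20.
Combining the parts gives (81 192 -20).

(81 192 -20)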